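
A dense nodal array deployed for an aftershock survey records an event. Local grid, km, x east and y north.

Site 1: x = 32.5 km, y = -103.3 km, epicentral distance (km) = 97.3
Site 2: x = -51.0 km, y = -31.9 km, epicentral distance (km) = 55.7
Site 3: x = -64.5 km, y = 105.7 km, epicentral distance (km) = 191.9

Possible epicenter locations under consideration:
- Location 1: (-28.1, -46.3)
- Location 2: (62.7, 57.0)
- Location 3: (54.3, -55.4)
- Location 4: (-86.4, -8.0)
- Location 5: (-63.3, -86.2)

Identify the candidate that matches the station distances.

For each candidate, compare |candidate − station| to the reported distance:
Location 1: residuals Site 1 14.1, Site 2 28.6, Site 3 35.6 → max 35.6 km
Location 2: residuals Site 1 65.8, Site 2 88.6, Site 3 55.7 → max 88.6 km
Location 3: residuals Site 1 44.7, Site 2 52.2, Site 3 8.3 → max 52.2 km
Location 4: residuals Site 1 55.1, Site 2 13.0, Site 3 76.1 → max 76.1 km
Location 5: residuals Site 1 0.0, Site 2 0.0, Site 3 0.0 → max 0.0 km
Only Location 5 has all residuals ≈ 0.

Location 5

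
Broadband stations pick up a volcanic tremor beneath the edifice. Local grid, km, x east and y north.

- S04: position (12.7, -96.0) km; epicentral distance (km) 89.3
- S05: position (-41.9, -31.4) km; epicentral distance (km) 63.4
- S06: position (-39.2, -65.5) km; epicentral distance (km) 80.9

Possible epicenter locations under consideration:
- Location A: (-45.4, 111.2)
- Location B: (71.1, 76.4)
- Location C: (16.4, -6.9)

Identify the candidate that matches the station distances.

Location C

For each candidate, compare |candidate − station| to the reported distance:
Location A: residuals S04 125.9, S05 79.2, S06 95.9 → max 125.9 km
Location B: residuals S04 92.7, S05 92.8, S06 98.8 → max 98.8 km
Location C: residuals S04 0.1, S05 0.2, S06 0.1 → max 0.2 km
Only Location C has all residuals ≈ 0.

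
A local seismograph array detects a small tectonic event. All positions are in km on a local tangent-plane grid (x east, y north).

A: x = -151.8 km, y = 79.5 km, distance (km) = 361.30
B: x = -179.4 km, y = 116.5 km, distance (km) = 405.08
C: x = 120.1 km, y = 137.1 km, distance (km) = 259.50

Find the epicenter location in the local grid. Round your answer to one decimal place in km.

Circle about each station: (x + 151.8)² + (y − 79.5)² = 361.30²; (x + 179.4)² + (y − 116.5)² = 405.08²; (x − 120.1)² + (y − 137.1)² = 259.50².
Subtracting the A equation from the B and C equations removes the quadratic terms:
-55.2 x + 74.0 y = -17159.00
543.8 x + 115.2 y = 67054.37
Solving the 2×2 system: x ≈ 148.9, y ≈ -120.8 km.
Check against A (with the unrounded x, y): √((x + 151.8)²+(y − 79.5)²) = 361.31 ≈ 361.30 km. ✓

148.9 km east, -120.8 km north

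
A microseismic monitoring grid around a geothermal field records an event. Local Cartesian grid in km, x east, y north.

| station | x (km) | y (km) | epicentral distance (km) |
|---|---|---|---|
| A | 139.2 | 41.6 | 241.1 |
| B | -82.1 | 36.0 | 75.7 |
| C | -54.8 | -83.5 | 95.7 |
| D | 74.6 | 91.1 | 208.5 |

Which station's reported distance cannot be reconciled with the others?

C

Solve using three stations at a time. Using A, B, D (subtract circle equations pairwise → linear system) gives (x, y) ≈ (-87.9, -39.8).
Distances from that point to each station vs reported:
  A: calculated 241.2 vs reported 241.1 → residual 0.1 km
  B: calculated 76.0 vs reported 75.7 → residual 0.3 km
  C: calculated 54.8 vs reported 95.7 → residual 40.9 km
  D: calculated 208.6 vs reported 208.5 → residual 0.1 km
A, B, D are mutually consistent (residuals ≈ 0); C is off by 40.9 km.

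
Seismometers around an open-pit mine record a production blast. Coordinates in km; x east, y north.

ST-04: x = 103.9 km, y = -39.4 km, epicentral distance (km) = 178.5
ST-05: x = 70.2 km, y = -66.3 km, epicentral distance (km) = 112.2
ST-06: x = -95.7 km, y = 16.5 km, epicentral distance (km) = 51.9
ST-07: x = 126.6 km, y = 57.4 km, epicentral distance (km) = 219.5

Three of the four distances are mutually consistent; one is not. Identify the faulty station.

Solve using three stations at a time. Using ST-04, ST-06, ST-07 (subtract circle equations pairwise → linear system) gives (x, y) ≈ (-74.4, -30.8).
Distances from that point to each station vs reported:
  ST-04: calculated 178.5 vs reported 178.5 → residual 0.0 km
  ST-05: calculated 148.9 vs reported 112.2 → residual 36.7 km
  ST-06: calculated 51.9 vs reported 51.9 → residual 0.0 km
  ST-07: calculated 219.5 vs reported 219.5 → residual 0.0 km
ST-04, ST-06, ST-07 are mutually consistent (residuals ≈ 0); ST-05 is off by 36.7 km.

ST-05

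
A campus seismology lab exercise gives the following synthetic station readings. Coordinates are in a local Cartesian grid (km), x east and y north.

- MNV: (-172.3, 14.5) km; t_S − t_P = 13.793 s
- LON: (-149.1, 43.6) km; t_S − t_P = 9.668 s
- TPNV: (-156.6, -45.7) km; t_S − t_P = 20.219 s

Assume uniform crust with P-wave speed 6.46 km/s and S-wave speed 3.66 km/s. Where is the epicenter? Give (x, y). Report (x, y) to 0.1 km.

(-129.7, 122.9)

Distance from S−P lag: d = Δt · v_P v_S / (v_P − v_S) = Δt · (6.46·3.66)/(6.46−3.66) ≈ 8.4441·Δt.
So d_MNV = 116.47, d_LON = 81.64, d_TPNV = 170.73 km.
Circle about each station: (x + 172.3)² + (y − 14.5)² = 116.47²; (x + 149.1)² + (y − 43.6)² = 81.64²; (x + 156.6)² + (y + 45.7)² = 170.73².
Subtracting pairs of circle equations eliminates x²+y² and gives linear equations (the radical axes):
46.4 x + 58.2 y = 1134.40
31.4 x − 120.4 y = -18868.96
Solving the 2×2 system: x ≈ -129.7, y ≈ 122.9 km.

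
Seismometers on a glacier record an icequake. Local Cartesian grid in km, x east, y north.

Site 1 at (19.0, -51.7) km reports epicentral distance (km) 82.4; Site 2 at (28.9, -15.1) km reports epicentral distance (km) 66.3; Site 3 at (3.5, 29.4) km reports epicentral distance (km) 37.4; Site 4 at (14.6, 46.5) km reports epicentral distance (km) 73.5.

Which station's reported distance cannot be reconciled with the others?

Solve using three stations at a time. Using Site 1, Site 2, Site 3 (subtract circle equations pairwise → linear system) gives (x, y) ≈ (-30.7, 14.1).
Distances from that point to each station vs reported:
  Site 1: calculated 82.4 vs reported 82.4 → residual 0.0 km
  Site 2: calculated 66.3 vs reported 66.3 → residual 0.0 km
  Site 3: calculated 37.4 vs reported 37.4 → residual 0.0 km
  Site 4: calculated 55.7 vs reported 73.5 → residual 17.8 km
Site 1, Site 2, Site 3 are mutually consistent (residuals ≈ 0); Site 4 is off by 17.8 km.

Site 4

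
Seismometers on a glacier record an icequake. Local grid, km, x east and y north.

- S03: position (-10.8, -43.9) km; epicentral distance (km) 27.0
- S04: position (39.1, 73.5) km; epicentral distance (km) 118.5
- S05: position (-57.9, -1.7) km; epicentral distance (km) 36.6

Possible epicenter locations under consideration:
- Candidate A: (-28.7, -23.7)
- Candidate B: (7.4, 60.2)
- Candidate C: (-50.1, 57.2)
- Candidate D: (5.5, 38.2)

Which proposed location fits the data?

For each candidate, compare |candidate − station| to the reported distance:
Candidate A: residuals S03 0.0, S04 0.0, S05 0.0 → max 0.0 km
Candidate B: residuals S03 78.7, S04 84.1, S05 53.4 → max 84.1 km
Candidate C: residuals S03 81.5, S04 27.8, S05 22.8 → max 81.5 km
Candidate D: residuals S03 56.7, S04 69.8, S05 38.3 → max 69.8 km
Only Candidate A has all residuals ≈ 0.

Candidate A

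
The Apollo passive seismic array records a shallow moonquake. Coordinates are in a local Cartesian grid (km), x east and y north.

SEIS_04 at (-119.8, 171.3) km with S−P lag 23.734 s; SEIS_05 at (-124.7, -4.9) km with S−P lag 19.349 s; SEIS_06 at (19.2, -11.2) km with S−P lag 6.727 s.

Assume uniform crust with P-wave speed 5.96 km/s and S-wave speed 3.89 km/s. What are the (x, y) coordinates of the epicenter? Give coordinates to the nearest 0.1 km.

Distance from S−P lag: d = Δt · v_P v_S / (v_P − v_S) = Δt · (5.96·3.89)/(5.96−3.89) ≈ 11.2002·Δt.
So d_SEIS_04 = 265.83, d_SEIS_05 = 216.71, d_SEIS_06 = 75.34 km.
Circle about each station: (x + 119.8)² + (y − 171.3)² = 265.83²; (x + 124.7)² + (y + 4.9)² = 216.71²; (x − 19.2)² + (y + 11.2)² = 75.34².
Subtracting pairs of circle equations eliminates x²+y² and gives linear equations (the radical axes):
-9.8 x − 352.4 y = -4419.27
278.0 x − 365.0 y = 21787.82
Solving the 2×2 system: x ≈ 91.5, y ≈ 10.0 km.

(91.5, 10.0)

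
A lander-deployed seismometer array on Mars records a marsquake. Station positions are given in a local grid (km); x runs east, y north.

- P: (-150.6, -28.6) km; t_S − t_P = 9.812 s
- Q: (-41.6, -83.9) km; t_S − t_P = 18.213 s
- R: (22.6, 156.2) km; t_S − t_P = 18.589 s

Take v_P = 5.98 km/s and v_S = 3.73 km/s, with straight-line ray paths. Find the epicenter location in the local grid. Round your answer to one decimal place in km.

Distance from S−P lag: d = Δt · v_P v_S / (v_P − v_S) = Δt · (5.98·3.73)/(5.98−3.73) ≈ 9.9135·Δt.
So d_P = 97.27, d_Q = 180.55, d_R = 184.28 km.
Circle about each station: (x + 150.6)² + (y + 28.6)² = 97.27²; (x + 41.6)² + (y + 83.9)² = 180.55²; (x − 22.6)² + (y − 156.2)² = 184.28².
Subtracting the P equation from the Q and R equations removes the quadratic terms:
218.0 x − 110.6 y = -37865.40
346.4 x + 369.6 y = -23086.79
Solving the 2×2 system: x ≈ -139.2, y ≈ 68.0 km.
Check against P (with the unrounded x, y): √((x + 150.6)²+(y + 28.6)²) = 97.27 ≈ 97.27 km. ✓

x ≈ -139.2 km, y ≈ 68.0 km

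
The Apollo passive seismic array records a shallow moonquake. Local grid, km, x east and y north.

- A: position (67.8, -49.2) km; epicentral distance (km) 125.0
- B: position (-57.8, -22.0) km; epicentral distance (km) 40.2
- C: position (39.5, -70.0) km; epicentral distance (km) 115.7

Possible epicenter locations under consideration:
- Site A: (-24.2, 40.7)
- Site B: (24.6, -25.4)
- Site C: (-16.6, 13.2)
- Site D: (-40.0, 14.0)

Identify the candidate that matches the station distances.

Site D

For each candidate, compare |candidate − station| to the reported distance:
Site A: residuals A 3.6, B 30.9, C 12.0 → max 30.9 km
Site B: residuals A 75.7, B 42.3, C 68.7 → max 75.7 km
Site C: residuals A 20.0, B 14.0, C 15.4 → max 20.0 km
Site D: residuals A 0.0, B 0.0, C 0.0 → max 0.0 km
Only Site D has all residuals ≈ 0.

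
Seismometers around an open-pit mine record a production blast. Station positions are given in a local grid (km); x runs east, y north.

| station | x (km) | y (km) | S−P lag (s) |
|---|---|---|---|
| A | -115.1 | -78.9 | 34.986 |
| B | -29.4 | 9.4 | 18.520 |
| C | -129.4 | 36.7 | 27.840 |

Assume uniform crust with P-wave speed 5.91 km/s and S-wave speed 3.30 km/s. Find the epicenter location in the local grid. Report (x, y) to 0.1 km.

Distance from S−P lag: d = Δt · v_P v_S / (v_P − v_S) = Δt · (5.91·3.30)/(5.91−3.30) ≈ 7.4724·Δt.
So d_A = 261.43, d_B = 138.39, d_C = 208.03 km.
Circle about each station: (x + 115.1)² + (y + 78.9)² = 261.43²; (x + 29.4)² + (y − 9.4)² = 138.39²; (x + 129.4)² + (y − 36.7)² = 208.03².
Subtracting the A equation from the B and C equations removes the quadratic terms:
171.4 x + 176.6 y = 30673.35
-28.6 x + 231.2 y = 23687.19
Solving the 2×2 system: x ≈ 65.1, y ≈ 110.5 km.
Check against A (with the unrounded x, y): √((x + 115.1)²+(y + 78.9)²) = 261.43 ≈ 261.43 km. ✓

x ≈ 65.1 km, y ≈ 110.5 km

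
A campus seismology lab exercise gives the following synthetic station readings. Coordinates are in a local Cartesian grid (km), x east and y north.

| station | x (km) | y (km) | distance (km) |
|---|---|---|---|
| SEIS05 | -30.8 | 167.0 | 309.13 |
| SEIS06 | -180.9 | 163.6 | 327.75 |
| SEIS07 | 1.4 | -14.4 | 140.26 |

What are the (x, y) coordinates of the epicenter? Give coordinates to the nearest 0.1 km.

Circle about each station: (x + 30.8)² + (y − 167.0)² = 309.13²; (x + 180.9)² + (y − 163.6)² = 327.75²; (x − 1.4)² + (y + 14.4)² = 140.26².
Subtracting the SEIS05 equation from the SEIS06 and SEIS07 equations removes the quadratic terms:
-300.2 x − 6.8 y = 18793.42
64.4 x − 362.8 y = 47260.17
Solving the 2×2 system: x ≈ -59.4, y ≈ -140.8 km.

-59.4 km east, -140.8 km north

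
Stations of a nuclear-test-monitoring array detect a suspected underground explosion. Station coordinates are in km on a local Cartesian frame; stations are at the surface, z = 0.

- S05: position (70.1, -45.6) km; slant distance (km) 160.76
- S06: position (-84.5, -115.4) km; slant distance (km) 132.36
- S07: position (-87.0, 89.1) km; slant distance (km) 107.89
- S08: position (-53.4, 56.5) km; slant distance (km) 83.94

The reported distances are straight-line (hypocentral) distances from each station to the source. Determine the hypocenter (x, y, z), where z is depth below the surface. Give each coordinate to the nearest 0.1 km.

Each station gives a sphere (x−x_i)² + (y−y_i)² + z² = d_i² (stations at z=0).
Subtracting the S05 sphere from S06 and S07: z² cancels, leaving linear equations in x and y:
-309.2 x − 139.6 y = 21788.65
-314.2 x + 269.4 y = 22717.97
Solving: x ≈ -71.101, y ≈ 1.403 km (keep extra digits for the depth step; rounded: -71.1, 1.4).
Then from the S05 sphere: z² = 160.76² − (x − 70.1)² − (y + 45.6)² with x = -71.101, y = 1.403, so z ≈ 60.801 ≈ 60.8 km.

(-71.1, 1.4, 60.8)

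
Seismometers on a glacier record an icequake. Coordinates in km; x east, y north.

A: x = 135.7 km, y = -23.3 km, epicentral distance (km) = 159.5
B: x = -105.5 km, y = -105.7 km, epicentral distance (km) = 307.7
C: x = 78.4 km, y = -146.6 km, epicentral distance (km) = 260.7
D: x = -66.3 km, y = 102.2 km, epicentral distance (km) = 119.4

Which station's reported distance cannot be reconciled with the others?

Solve using three stations at a time. Using A, C, D (subtract circle equations pairwise → linear system) gives (x, y) ≈ (52.6, 112.8).
Distances from that point to each station vs reported:
  A: calculated 159.5 vs reported 159.5 → residual 0.0 km
  B: calculated 269.7 vs reported 307.7 → residual 38.0 km
  C: calculated 260.7 vs reported 260.7 → residual 0.0 km
  D: calculated 119.4 vs reported 119.4 → residual 0.0 km
A, C, D are mutually consistent (residuals ≈ 0); B is off by 38.0 km.

B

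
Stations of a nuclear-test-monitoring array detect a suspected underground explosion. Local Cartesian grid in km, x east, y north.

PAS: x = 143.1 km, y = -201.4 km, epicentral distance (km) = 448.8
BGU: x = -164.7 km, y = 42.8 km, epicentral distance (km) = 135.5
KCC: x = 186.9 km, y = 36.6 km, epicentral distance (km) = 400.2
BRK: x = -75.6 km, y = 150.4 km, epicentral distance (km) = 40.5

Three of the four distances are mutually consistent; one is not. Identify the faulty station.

KCC

Solve using three stations at a time. Using PAS, BGU, BRK (subtract circle equations pairwise → linear system) gives (x, y) ≈ (-112.2, 167.7).
Distances from that point to each station vs reported:
  PAS: calculated 448.8 vs reported 448.8 → residual 0.0 km
  BGU: calculated 135.5 vs reported 135.5 → residual 0.0 km
  KCC: calculated 326.6 vs reported 400.2 → residual 73.6 km
  BRK: calculated 40.5 vs reported 40.5 → residual 0.0 km
PAS, BGU, BRK are mutually consistent (residuals ≈ 0); KCC is off by 73.6 km.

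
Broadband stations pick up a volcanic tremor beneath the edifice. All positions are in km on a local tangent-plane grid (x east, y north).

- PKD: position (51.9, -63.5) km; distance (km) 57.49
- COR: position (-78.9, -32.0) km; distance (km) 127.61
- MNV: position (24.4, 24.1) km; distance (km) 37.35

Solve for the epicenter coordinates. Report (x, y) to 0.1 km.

46.1 km east, -6.3 km north

Circle about each station: (x − 51.9)² + (y + 63.5)² = 57.49²; (x + 78.9)² + (y + 32.0)² = 127.61²; (x − 24.4)² + (y − 24.1)² = 37.35².
Subtracting pairs of circle equations eliminates x²+y² and gives linear equations (the radical axes):
-261.6 x + 63.0 y = -12455.86
-55.0 x + 175.2 y = -3639.61
Solving the 2×2 system: x ≈ 46.1, y ≈ -6.3 km.
Check against PKD (with the unrounded x, y): √((x − 51.9)²+(y + 63.5)²) = 57.49 ≈ 57.49 km. ✓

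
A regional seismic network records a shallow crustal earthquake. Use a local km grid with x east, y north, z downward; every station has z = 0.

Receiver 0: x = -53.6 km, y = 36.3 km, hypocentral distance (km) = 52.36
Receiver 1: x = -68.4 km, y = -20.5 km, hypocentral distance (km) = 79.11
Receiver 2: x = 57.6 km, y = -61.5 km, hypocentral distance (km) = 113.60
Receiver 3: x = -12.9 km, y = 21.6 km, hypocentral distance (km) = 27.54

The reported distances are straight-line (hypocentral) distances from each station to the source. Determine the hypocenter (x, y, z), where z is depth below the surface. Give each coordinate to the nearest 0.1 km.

Each station gives a sphere (x−x_i)² + (y−y_i)² + z² = d_i² (stations at z=0).
Subtracting the Receiver 0 sphere from Receiver 1 and Receiver 2: z² cancels, leaving linear equations in x and y:
-29.6 x − 113.6 y = -2608.66
222.4 x − 195.6 y = -7254.03
Solving: x ≈ -10.105, y ≈ 25.597 km (keep extra digits for the depth step; rounded: -10.1, 25.6).
Then from the Receiver 0 sphere: z² = 52.36² − (x + 53.6)² − (y − 36.3)² with x = -10.105, y = 25.597, so z ≈ 27.115 ≈ 27.1 km.
Check against Receiver 3 (with the unrounded solution): distance 27.55 ≈ 27.54 km. ✓

x ≈ -10.1 km, y ≈ 25.6 km, depth ≈ 27.1 km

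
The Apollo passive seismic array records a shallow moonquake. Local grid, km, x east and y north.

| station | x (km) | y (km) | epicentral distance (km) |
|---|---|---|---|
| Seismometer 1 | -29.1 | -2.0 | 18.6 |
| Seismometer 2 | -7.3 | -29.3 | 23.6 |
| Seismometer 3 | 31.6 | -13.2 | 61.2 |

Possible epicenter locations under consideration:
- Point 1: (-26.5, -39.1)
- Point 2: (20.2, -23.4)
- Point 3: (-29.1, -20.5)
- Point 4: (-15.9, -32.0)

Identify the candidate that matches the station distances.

Point 3

For each candidate, compare |candidate − station| to the reported distance:
Point 1: residuals Seismometer 1 18.6, Seismometer 2 2.0, Seismometer 3 2.4 → max 18.6 km
Point 2: residuals Seismometer 1 35.1, Seismometer 2 4.5, Seismometer 3 45.9 → max 45.9 km
Point 3: residuals Seismometer 1 0.1, Seismometer 2 0.1, Seismometer 3 0.1 → max 0.1 km
Point 4: residuals Seismometer 1 14.2, Seismometer 2 14.6, Seismometer 3 10.1 → max 14.6 km
Only Point 3 has all residuals ≈ 0.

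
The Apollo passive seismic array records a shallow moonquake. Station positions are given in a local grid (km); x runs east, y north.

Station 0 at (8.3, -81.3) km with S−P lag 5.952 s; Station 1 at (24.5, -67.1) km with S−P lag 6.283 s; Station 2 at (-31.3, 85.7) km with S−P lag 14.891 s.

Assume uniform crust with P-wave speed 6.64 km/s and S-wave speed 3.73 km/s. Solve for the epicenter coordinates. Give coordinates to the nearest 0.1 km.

-22.0 km east, -40.7 km north

Distance from S−P lag: d = Δt · v_P v_S / (v_P − v_S) = Δt · (6.64·3.73)/(6.64−3.73) ≈ 8.5111·Δt.
So d_Station 0 = 50.66, d_Station 1 = 53.48, d_Station 2 = 126.74 km.
Circle about each station: (x − 8.3)² + (y + 81.3)² = 50.66²; (x − 24.5)² + (y + 67.1)² = 53.48²; (x + 31.3)² + (y − 85.7)² = 126.74².
Subtracting pairs of circle equations eliminates x²+y² and gives linear equations (the radical axes):
32.4 x + 28.4 y = -1869.59
-79.2 x + 334.0 y = -11850.99
Solving the 2×2 system: x ≈ -22.0, y ≈ -40.7 km.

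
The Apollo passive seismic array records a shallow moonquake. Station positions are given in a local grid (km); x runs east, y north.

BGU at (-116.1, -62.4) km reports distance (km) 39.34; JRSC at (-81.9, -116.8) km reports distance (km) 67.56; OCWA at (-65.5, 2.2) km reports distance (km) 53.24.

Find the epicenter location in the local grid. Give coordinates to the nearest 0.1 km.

x ≈ -79.0 km, y ≈ -49.3 km

Circle about each station: (x + 116.1)² + (y + 62.4)² = 39.34²; (x + 81.9)² + (y + 116.8)² = 67.56²; (x + 65.5)² + (y − 2.2)² = 53.24².
Subtracting pairs of circle equations eliminates x²+y² and gives linear equations (the radical axes):
68.4 x − 108.8 y = -39.84
101.2 x + 129.2 y = -14364.74
Solving the 2×2 system: x ≈ -79.0, y ≈ -49.3 km.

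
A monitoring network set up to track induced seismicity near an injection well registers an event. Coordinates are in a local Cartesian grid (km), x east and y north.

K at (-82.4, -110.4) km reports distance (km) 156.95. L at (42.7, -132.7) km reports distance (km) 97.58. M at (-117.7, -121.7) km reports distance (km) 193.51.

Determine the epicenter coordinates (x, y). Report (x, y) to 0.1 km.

Circle about each station: (x + 82.4)² + (y + 110.4)² = 156.95²; (x − 42.7)² + (y + 132.7)² = 97.58²; (x + 117.7)² + (y + 121.7)² = 193.51².
Subtracting the K equation from the L and M equations removes the quadratic terms:
250.2 x − 44.6 y = 15566.11
-70.6 x − 22.6 y = -3126.56
Solving the 2×2 system: x ≈ 55.8, y ≈ -36.0 km.

(55.8, -36.0)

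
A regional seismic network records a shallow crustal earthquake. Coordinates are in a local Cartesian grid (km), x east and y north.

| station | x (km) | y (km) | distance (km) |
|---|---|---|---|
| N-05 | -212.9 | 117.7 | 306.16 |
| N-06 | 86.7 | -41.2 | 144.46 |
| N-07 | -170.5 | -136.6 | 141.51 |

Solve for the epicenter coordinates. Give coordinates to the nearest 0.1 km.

(-29.3, -127.3)

Circle about each station: (x + 212.9)² + (y − 117.7)² = 306.16²; (x − 86.7)² + (y + 41.2)² = 144.46²; (x + 170.5)² + (y + 136.6)² = 141.51².
Subtracting the N-05 equation from the N-06 and N-07 equations removes the quadratic terms:
599.2 x − 317.8 y = 22899.88
84.8 x − 508.6 y = 62258.98
Solving the 2×2 system: x ≈ -29.3, y ≈ -127.3 km.
Check against N-05 (with the unrounded x, y): √((x + 212.9)²+(y − 117.7)²) = 306.16 ≈ 306.16 km. ✓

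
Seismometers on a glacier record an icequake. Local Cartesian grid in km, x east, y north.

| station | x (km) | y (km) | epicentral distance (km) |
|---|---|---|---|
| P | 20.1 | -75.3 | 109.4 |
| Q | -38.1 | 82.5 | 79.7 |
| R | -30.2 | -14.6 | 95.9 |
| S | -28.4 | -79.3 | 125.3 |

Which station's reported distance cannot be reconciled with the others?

Solve using three stations at a time. Using P, Q, S (subtract circle equations pairwise → linear system) gives (x, y) ≈ (25.1, 34.0).
Distances from that point to each station vs reported:
  P: calculated 109.4 vs reported 109.4 → residual 0.0 km
  Q: calculated 79.7 vs reported 79.7 → residual 0.0 km
  R: calculated 73.6 vs reported 95.9 → residual 22.3 km
  S: calculated 125.3 vs reported 125.3 → residual 0.0 km
P, Q, S are mutually consistent (residuals ≈ 0); R is off by 22.3 km.

R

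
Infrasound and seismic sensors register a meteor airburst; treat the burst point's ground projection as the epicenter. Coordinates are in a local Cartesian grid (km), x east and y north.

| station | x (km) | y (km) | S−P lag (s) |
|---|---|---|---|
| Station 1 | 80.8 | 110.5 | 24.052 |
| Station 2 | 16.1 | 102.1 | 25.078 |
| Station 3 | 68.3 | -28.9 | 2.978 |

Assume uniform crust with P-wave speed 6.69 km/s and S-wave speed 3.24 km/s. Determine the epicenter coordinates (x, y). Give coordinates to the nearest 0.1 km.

82.9 km east, -40.6 km north

Distance from S−P lag: d = Δt · v_P v_S / (v_P − v_S) = Δt · (6.69·3.24)/(6.69−3.24) ≈ 6.2828·Δt.
So d_Station 1 = 151.11, d_Station 2 = 157.56, d_Station 3 = 18.71 km.
Circle about each station: (x − 80.8)² + (y − 110.5)² = 151.11²; (x − 16.1)² + (y − 102.1)² = 157.56²; (x − 68.3)² + (y + 28.9)² = 18.71².
Subtracting the Station 1 equation from the Station 2 and Station 3 equations removes the quadratic terms:
-129.4 x − 16.8 y = -10046.19
-25.0 x − 278.8 y = 9245.38
Solving the 2×2 system: x ≈ 82.9, y ≈ -40.6 km.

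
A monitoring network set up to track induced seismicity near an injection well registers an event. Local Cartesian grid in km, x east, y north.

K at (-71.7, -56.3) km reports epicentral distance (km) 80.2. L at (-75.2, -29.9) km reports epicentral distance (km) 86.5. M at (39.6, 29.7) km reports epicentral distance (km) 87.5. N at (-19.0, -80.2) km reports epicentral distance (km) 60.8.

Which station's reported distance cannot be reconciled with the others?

N

Solve using three stations at a time. Using K, L, M (subtract circle equations pairwise → linear system) gives (x, y) ≈ (8.5, -52.1).
Distances from that point to each station vs reported:
  K: calculated 80.3 vs reported 80.2 → residual 0.1 km
  L: calculated 86.6 vs reported 86.5 → residual 0.1 km
  M: calculated 87.6 vs reported 87.5 → residual 0.1 km
  N: calculated 39.3 vs reported 60.8 → residual 21.5 km
K, L, M are mutually consistent (residuals ≈ 0); N is off by 21.5 km.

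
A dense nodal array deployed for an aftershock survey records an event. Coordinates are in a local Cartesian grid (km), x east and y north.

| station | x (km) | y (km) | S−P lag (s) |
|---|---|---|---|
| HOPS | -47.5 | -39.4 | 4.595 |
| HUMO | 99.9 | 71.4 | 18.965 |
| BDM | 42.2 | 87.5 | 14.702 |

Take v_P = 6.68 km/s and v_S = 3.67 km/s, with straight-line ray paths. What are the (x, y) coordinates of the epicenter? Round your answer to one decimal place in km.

Distance from S−P lag: d = Δt · v_P v_S / (v_P − v_S) = Δt · (6.68·3.67)/(6.68−3.67) ≈ 8.1447·Δt.
So d_HOPS = 37.42, d_HUMO = 154.46, d_BDM = 119.74 km.
Circle about each station: (x + 47.5)² + (y + 39.4)² = 37.42²; (x − 99.9)² + (y − 71.4)² = 154.46²; (x − 42.2)² + (y − 87.5)² = 119.74².
Subtracting pairs of circle equations eliminates x²+y² and gives linear equations (the radical axes):
294.8 x + 221.6 y = -11188.28
179.4 x + 253.8 y = -7308.93
Solving the 2×2 system: x ≈ -34.8, y ≈ -4.2 km.

(-34.8, -4.2)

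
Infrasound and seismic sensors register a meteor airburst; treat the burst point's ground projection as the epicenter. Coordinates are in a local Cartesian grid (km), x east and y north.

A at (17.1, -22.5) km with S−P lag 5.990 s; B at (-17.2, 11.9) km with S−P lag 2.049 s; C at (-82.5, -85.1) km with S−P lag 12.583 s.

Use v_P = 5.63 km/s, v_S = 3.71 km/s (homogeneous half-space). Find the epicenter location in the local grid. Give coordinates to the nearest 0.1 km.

x ≈ -15.2 km, y ≈ 34.1 km

Distance from S−P lag: d = Δt · v_P v_S / (v_P − v_S) = Δt · (5.63·3.71)/(5.63−3.71) ≈ 10.8788·Δt.
So d_A = 65.16, d_B = 22.29, d_C = 136.89 km.
Circle about each station: (x − 17.1)² + (y + 22.5)² = 65.16²; (x + 17.2)² + (y − 11.9)² = 22.29²; (x + 82.5)² + (y + 85.1)² = 136.89².
Subtracting the A equation from the B and C equations removes the quadratic terms:
-68.6 x + 68.8 y = 3387.77
-199.2 x − 125.2 y = -1243.45
Solving the 2×2 system: x ≈ -15.2, y ≈ 34.1 km.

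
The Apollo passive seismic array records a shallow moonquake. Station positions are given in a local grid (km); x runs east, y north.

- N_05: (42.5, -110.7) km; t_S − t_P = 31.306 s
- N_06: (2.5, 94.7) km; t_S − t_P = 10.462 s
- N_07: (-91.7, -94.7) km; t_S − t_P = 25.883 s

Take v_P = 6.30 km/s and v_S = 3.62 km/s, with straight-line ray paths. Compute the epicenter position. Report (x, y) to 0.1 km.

x ≈ -81.1 km, y ≈ 125.3 km

Distance from S−P lag: d = Δt · v_P v_S / (v_P − v_S) = Δt · (6.30·3.62)/(6.30−3.62) ≈ 8.5097·Δt.
So d_N_05 = 266.40, d_N_06 = 89.03, d_N_07 = 220.26 km.
Circle about each station: (x − 42.5)² + (y + 110.7)² = 266.40²; (x − 2.5)² + (y − 94.7)² = 89.03²; (x + 91.7)² + (y + 94.7)² = 220.26².
Subtracting pairs of circle equations eliminates x²+y² and gives linear equations (the radical axes):
-80.0 x + 410.8 y = 57956.22
-268.4 x + 32.0 y = 25770.73
Solving the 2×2 system: x ≈ -81.1, y ≈ 125.3 km.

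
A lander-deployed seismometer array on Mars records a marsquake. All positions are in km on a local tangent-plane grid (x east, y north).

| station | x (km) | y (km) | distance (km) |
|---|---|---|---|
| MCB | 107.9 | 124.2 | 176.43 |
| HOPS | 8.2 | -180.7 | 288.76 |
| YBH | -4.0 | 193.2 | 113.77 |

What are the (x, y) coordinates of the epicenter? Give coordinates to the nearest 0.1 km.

(-66.6, 98.2)

Circle about each station: (x − 107.9)² + (y − 124.2)² = 176.43²; (x − 8.2)² + (y + 180.7)² = 288.76²; (x + 4.0)² + (y − 193.2)² = 113.77².
Subtracting the MCB equation from the HOPS and YBH equations removes the quadratic terms:
-199.4 x − 609.8 y = -46603.11
-223.8 x + 138.0 y = 28458.12
Solving the 2×2 system: x ≈ -66.6, y ≈ 98.2 km.
Check against MCB (with the unrounded x, y): √((x − 107.9)²+(y − 124.2)²) = 176.43 ≈ 176.43 km. ✓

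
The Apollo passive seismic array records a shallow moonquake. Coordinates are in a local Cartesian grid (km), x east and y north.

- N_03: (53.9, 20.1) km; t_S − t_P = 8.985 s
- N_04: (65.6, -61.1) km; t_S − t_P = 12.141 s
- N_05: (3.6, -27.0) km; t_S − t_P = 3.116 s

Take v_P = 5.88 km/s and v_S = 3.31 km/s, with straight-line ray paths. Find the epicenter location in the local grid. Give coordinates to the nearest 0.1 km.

(-8.6, -6.8)

Distance from S−P lag: d = Δt · v_P v_S / (v_P − v_S) = Δt · (5.88·3.31)/(5.88−3.31) ≈ 7.5731·Δt.
So d_N_03 = 68.04, d_N_04 = 91.94, d_N_05 = 23.60 km.
Circle about each station: (x − 53.9)² + (y − 20.1)² = 68.04²; (x − 65.6)² + (y + 61.1)² = 91.94²; (x − 3.6)² + (y + 27.0)² = 23.60².
Subtracting pairs of circle equations eliminates x²+y² and gives linear equations (the radical axes):
23.4 x − 162.4 y = 903.83
-100.6 x − 94.2 y = 1505.22
Solving the 2×2 system: x ≈ -8.6, y ≈ -6.8 km.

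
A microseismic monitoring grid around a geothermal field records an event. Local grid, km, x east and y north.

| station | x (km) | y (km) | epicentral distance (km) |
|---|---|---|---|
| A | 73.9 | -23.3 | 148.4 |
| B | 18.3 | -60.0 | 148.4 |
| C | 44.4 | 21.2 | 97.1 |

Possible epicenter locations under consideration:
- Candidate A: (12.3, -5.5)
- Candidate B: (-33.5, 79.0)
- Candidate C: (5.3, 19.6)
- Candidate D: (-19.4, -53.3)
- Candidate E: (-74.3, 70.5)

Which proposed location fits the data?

For each candidate, compare |candidate − station| to the reported distance:
Candidate A: residuals A 84.3, B 93.6, C 55.3 → max 93.6 km
Candidate B: residuals A 0.1, B 0.1, C 0.1 → max 0.1 km
Candidate C: residuals A 67.5, B 67.7, C 58.0 → max 67.7 km
Candidate D: residuals A 50.4, B 110.1, C 1.0 → max 110.1 km
Candidate E: residuals A 27.0, B 11.6, C 31.4 → max 31.4 km
Only Candidate B has all residuals ≈ 0.

Candidate B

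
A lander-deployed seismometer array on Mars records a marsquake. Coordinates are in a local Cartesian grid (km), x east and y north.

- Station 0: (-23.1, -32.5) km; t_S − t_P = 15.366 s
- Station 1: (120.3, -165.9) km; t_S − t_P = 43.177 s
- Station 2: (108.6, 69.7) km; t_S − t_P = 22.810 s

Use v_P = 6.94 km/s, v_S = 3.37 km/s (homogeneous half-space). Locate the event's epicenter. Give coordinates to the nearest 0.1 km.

-40.8 km east, 66.6 km north

Distance from S−P lag: d = Δt · v_P v_S / (v_P − v_S) = Δt · (6.94·3.37)/(6.94−3.37) ≈ 6.5512·Δt.
So d_Station 0 = 100.67, d_Station 1 = 282.86, d_Station 2 = 149.43 km.
Circle about each station: (x + 23.1)² + (y + 32.5)² = 100.67²; (x − 120.3)² + (y + 165.9)² = 282.86²; (x − 108.6)² + (y − 69.7)² = 149.43².
Subtracting the Station 0 equation from the Station 1 and Station 2 equations removes the quadratic terms:
286.8 x − 266.8 y = -29470.29
263.4 x + 204.4 y = 2867.31
Solving the 2×2 system: x ≈ -40.8, y ≈ 66.6 km.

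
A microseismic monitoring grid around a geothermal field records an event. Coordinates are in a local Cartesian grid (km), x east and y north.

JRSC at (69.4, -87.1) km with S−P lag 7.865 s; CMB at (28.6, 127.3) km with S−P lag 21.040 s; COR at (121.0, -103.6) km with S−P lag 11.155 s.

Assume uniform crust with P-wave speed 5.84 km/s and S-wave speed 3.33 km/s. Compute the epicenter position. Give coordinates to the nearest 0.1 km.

Distance from S−P lag: d = Δt · v_P v_S / (v_P − v_S) = Δt · (5.84·3.33)/(5.84−3.33) ≈ 7.7479·Δt.
So d_JRSC = 60.94, d_CMB = 163.02, d_COR = 86.43 km.
Circle about each station: (x − 69.4)² + (y + 87.1)² = 60.94²; (x − 28.6)² + (y − 127.3)² = 163.02²; (x − 121.0)² + (y + 103.6)² = 86.43².
Subtracting pairs of circle equations eliminates x²+y² and gives linear equations (the radical axes):
-81.6 x + 428.8 y = -18241.36
103.2 x − 33.0 y = 9214.73
Solving the 2×2 system: x ≈ 80.6, y ≈ -27.2 km.

x ≈ 80.6 km, y ≈ -27.2 km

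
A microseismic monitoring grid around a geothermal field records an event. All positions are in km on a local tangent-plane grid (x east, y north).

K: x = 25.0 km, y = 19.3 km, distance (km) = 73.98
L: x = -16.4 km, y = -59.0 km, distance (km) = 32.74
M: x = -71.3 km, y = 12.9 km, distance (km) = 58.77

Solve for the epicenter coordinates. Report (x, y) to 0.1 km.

(-30.6, -29.5)

Circle about each station: (x − 25.0)² + (y − 19.3)² = 73.98²; (x + 16.4)² + (y + 59.0)² = 32.74²; (x + 71.3)² + (y − 12.9)² = 58.77².
Subtracting pairs of circle equations eliminates x²+y² and gives linear equations (the radical axes):
-82.8 x − 156.6 y = 7153.60
-192.6 x − 12.8 y = 6271.74
Solving the 2×2 system: x ≈ -30.6, y ≈ -29.5 km.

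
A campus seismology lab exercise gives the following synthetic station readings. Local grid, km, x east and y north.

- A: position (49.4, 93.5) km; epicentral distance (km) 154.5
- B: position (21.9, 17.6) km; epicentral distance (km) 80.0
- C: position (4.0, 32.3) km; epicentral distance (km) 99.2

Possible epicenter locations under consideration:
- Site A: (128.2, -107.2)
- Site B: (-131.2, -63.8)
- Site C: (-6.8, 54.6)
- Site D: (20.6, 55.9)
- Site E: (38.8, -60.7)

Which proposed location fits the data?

For each candidate, compare |candidate − station| to the reported distance:
Site A: residuals A 61.1, B 83.9, C 87.6 → max 87.6 km
Site B: residuals A 85.0, B 93.4, C 66.7 → max 93.4 km
Site C: residuals A 86.2, B 33.2, C 74.4 → max 86.2 km
Site D: residuals A 107.1, B 41.7, C 70.3 → max 107.1 km
Site E: residuals A 0.1, B 0.1, C 0.1 → max 0.1 km
Only Site E has all residuals ≈ 0.

Site E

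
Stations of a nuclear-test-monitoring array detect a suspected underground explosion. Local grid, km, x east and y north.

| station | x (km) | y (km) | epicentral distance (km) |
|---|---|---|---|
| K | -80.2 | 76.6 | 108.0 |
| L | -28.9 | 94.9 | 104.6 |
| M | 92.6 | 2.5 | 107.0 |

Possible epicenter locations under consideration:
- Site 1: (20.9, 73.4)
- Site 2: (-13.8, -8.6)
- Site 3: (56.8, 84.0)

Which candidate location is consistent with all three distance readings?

Site 2

For each candidate, compare |candidate − station| to the reported distance:
Site 1: residuals K 6.8, L 50.4, M 6.2 → max 50.4 km
Site 2: residuals K 0.0, L 0.0, M 0.0 → max 0.0 km
Site 3: residuals K 29.2, L 18.2, M 18.0 → max 29.2 km
Only Site 2 has all residuals ≈ 0.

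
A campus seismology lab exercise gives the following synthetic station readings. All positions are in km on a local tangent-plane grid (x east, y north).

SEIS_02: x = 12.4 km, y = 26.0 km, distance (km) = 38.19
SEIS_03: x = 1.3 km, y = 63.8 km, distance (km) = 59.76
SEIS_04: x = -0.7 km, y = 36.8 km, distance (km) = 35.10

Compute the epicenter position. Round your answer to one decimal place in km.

(-21.6, 8.6)

Circle about each station: (x − 12.4)² + (y − 26.0)² = 38.19²; (x − 1.3)² + (y − 63.8)² = 59.76²; (x + 0.7)² + (y − 36.8)² = 35.10².
Subtracting the SEIS_02 equation from the SEIS_03 and SEIS_04 equations removes the quadratic terms:
-22.2 x + 75.6 y = 1129.59
-26.2 x + 21.6 y = 751.44
Solving the 2×2 system: x ≈ -21.6, y ≈ 8.6 km.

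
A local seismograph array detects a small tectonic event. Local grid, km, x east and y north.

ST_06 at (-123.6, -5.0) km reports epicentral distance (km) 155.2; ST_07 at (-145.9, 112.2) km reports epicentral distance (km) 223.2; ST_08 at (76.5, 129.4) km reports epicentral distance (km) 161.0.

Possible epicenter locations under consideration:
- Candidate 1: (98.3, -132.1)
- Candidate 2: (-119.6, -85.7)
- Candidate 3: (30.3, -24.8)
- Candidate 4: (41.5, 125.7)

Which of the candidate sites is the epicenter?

For each candidate, compare |candidate − station| to the reported distance:
Candidate 1: residuals ST_06 100.5, ST_07 122.2, ST_08 101.4 → max 122.2 km
Candidate 2: residuals ST_06 74.4, ST_07 23.6, ST_08 130.1 → max 130.1 km
Candidate 3: residuals ST_06 0.0, ST_07 0.0, ST_08 0.0 → max 0.0 km
Candidate 4: residuals ST_06 55.4, ST_07 35.3, ST_08 125.8 → max 125.8 km
Only Candidate 3 has all residuals ≈ 0.

Candidate 3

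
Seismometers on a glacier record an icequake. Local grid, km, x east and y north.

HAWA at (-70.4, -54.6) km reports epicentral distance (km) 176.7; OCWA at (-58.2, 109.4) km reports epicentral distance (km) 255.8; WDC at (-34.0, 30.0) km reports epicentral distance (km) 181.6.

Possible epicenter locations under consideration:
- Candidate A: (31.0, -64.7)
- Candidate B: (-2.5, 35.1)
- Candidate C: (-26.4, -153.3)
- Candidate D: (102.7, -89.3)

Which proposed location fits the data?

For each candidate, compare |candidate − station| to the reported distance:
Candidate A: residuals HAWA 74.8, OCWA 60.2, WDC 66.7 → max 74.8 km
Candidate B: residuals HAWA 64.2, OCWA 162.9, WDC 149.7 → max 162.9 km
Candidate C: residuals HAWA 68.6, OCWA 8.8, WDC 1.9 → max 68.6 km
Candidate D: residuals HAWA 0.2, OCWA 0.1, WDC 0.2 → max 0.2 km
Only Candidate D has all residuals ≈ 0.

Candidate D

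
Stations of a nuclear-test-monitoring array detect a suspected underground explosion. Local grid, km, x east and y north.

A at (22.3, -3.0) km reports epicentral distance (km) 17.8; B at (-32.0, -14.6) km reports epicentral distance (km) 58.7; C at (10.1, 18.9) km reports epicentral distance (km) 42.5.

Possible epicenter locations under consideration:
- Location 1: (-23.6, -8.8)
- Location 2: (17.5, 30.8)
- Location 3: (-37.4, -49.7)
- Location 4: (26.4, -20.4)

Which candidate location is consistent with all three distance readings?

For each candidate, compare |candidate − station| to the reported distance:
Location 1: residuals A 28.5, B 48.5, C 1.1 → max 48.5 km
Location 2: residuals A 16.3, B 8.5, C 28.5 → max 28.5 km
Location 3: residuals A 58.0, B 23.2, C 40.9 → max 58.0 km
Location 4: residuals A 0.1, B 0.0, C 0.0 → max 0.1 km
Only Location 4 has all residuals ≈ 0.

Location 4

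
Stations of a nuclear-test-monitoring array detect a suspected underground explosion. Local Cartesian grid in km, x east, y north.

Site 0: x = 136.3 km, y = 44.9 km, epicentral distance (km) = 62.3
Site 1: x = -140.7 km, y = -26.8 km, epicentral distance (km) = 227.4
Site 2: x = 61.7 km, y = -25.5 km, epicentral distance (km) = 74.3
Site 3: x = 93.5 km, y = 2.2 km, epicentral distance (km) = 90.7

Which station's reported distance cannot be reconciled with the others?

Solve using three stations at a time. Using Site 0, Site 1, Site 2 (subtract circle equations pairwise → linear system) gives (x, y) ≈ (74.1, 47.7).
Distances from that point to each station vs reported:
  Site 0: calculated 62.2 vs reported 62.3 → residual 0.1 km
  Site 1: calculated 227.4 vs reported 227.4 → residual 0.0 km
  Site 2: calculated 74.2 vs reported 74.3 → residual 0.1 km
  Site 3: calculated 49.4 vs reported 90.7 → residual 41.3 km
Site 0, Site 1, Site 2 are mutually consistent (residuals ≈ 0); Site 3 is off by 41.3 km.

Site 3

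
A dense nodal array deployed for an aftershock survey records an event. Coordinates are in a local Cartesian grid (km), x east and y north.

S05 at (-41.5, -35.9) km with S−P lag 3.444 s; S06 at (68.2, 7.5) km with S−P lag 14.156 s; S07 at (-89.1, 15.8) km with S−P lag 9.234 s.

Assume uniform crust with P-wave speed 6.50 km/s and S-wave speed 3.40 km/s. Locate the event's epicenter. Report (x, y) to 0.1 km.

x ≈ -30.4 km, y ≈ -14.0 km

Distance from S−P lag: d = Δt · v_P v_S / (v_P − v_S) = Δt · (6.50·3.40)/(6.50−3.40) ≈ 7.1290·Δt.
So d_S05 = 24.55, d_S06 = 100.92, d_S07 = 65.83 km.
Circle about each station: (x + 41.5)² + (y + 35.9)² = 24.55²; (x − 68.2)² + (y − 7.5)² = 100.92²; (x + 89.1)² + (y − 15.8)² = 65.83².
Subtracting pairs of circle equations eliminates x²+y² and gives linear equations (the radical axes):
219.4 x + 86.8 y = -7885.71
-95.2 x + 103.4 y = 1446.50
Solving the 2×2 system: x ≈ -30.4, y ≈ -14.0 km.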